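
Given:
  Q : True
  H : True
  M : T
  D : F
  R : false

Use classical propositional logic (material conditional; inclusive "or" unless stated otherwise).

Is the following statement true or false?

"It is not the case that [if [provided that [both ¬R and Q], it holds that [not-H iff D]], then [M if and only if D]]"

This is ~(((~R & Q) -> (~H <-> D)) -> (M <-> D)).

~R = ~F = T
~R & Q = T & T = T
~H = ~T = F
~H <-> D = F <-> F = T
(~R & Q) -> (~H <-> D) = T -> T = T
M <-> D = T <-> F = F
((~R & Q) -> (~H <-> D)) -> (M <-> D) = T -> F = F
~(((~R & Q) -> (~H <-> D)) -> (M <-> D)) = ~F = T

The statement is true.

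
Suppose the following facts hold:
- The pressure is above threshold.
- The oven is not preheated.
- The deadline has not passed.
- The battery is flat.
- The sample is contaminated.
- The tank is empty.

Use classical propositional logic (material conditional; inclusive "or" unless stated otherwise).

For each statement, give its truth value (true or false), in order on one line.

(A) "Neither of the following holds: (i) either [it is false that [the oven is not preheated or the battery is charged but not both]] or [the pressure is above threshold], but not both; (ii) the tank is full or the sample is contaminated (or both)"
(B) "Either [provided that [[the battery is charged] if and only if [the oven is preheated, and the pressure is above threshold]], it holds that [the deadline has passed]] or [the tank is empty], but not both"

(A) False / (B) True

Let Q = "the oven is preheated" (F), S = "the battery is charged" (F), P = "the pressure is above threshold" (T), V = "the tank is full" (F), U = "the sample is contaminated" (T), R = "the deadline has passed" (F).

(A): In symbols: (¬(¬Q ⊕ S) ⊕ P) ↓ (V ∨ U)

¬Q = ¬F = T
¬Q ⊕ S = T ⊕ F = T
¬(¬Q ⊕ S) = ¬T = F
¬(¬Q ⊕ S) ⊕ P = F ⊕ T = T
V ∨ U = F ∨ T = T
(¬(¬Q ⊕ S) ⊕ P) ↓ (V ∨ U) = T ↓ T = F
Hence (A) is false.

(B): In symbols: ((S ↔ (Q ∧ P)) → R) ⊕ ¬V

Q ∧ P = F ∧ T = F
S ↔ (Q ∧ P) = F ↔ F = T
(S ↔ (Q ∧ P)) → R = T → F = F
¬V = ¬F = T
((S ↔ (Q ∧ P)) → R) ⊕ ¬V = F ⊕ T = T
So (B) is true.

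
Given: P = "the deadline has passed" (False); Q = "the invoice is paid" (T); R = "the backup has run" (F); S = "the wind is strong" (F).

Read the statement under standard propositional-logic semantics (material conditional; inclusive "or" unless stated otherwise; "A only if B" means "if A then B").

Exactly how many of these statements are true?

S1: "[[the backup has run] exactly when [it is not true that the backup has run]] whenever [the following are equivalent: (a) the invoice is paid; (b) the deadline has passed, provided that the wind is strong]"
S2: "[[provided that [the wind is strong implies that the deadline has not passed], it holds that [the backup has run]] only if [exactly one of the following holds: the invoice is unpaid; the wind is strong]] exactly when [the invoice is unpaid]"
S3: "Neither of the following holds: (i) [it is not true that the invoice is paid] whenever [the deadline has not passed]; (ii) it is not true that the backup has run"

S1: Formalization: (Q <-> (S -> P)) -> (R <-> ~R)

S -> P = F -> F = T
Q <-> (S -> P) = T <-> T = T
~R = ~F = T
R <-> ~R = F <-> T = F
(Q <-> (S -> P)) -> (R <-> ~R) = T -> F = F
Thus S1 is false.

S2: This is (((S -> ~P) -> R) -> (~Q xor S)) <-> ~Q.

~P = ~F = T
S -> ~P = F -> T = T
(S -> ~P) -> R = T -> F = F
~Q = ~T = F
~Q xor S = F xor F = F
((S -> ~P) -> R) -> (~Q xor S) = F -> F = T
~Q = ~T = F
(((S -> ~P) -> R) -> (~Q xor S)) <-> ~Q = T <-> F = F
Hence S2 is false.

S3: In symbols: (~P -> ~Q) nor ~R

~P = ~F = T
~Q = ~T = F
~P -> ~Q = T -> F = F
~R = ~F = T
(~P -> ~Q) nor ~R = F nor T = F
So S3 is false.

0 of the 3 statements are true (none).

0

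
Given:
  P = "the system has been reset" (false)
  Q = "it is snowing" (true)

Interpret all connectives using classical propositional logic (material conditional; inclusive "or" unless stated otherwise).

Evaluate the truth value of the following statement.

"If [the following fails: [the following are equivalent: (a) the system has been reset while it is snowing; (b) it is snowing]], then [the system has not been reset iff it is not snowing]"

Values: P=F, Q=T.
Formalization: ¬((P ∧ Q) ↔ Q) → (¬P ↔ ¬Q)

P ∧ Q = F ∧ T = F
(P ∧ Q) ↔ Q = F ↔ T = F
¬((P ∧ Q) ↔ Q) = ¬F = T
¬P = ¬F = T
¬Q = ¬T = F
¬P ↔ ¬Q = T ↔ F = F
¬((P ∧ Q) ↔ Q) → (¬P ↔ ¬Q) = T → F = F

False.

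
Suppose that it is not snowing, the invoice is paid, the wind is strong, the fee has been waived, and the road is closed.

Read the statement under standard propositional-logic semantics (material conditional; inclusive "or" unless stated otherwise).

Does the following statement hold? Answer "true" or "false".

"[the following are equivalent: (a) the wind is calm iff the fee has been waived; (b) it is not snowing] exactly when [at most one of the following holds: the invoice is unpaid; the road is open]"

False

Let R = "the wind is strong" (T), S = "the fee has been waived" (T), P = "it is snowing" (F), Q = "the invoice is paid" (T), U = "the road is closed" (T).
Parsed as ((¬R ↔ S) ↔ ¬P) ↔ (¬Q ↑ ¬U)

¬R = ¬T = F
¬R ↔ S = F ↔ T = F
¬P = ¬F = T
(¬R ↔ S) ↔ ¬P = F ↔ T = F
¬Q = ¬T = F
¬U = ¬T = F
¬Q ↑ ¬U = F ↑ F = T
((¬R ↔ S) ↔ ¬P) ↔ (¬Q ↑ ¬U) = F ↔ T = F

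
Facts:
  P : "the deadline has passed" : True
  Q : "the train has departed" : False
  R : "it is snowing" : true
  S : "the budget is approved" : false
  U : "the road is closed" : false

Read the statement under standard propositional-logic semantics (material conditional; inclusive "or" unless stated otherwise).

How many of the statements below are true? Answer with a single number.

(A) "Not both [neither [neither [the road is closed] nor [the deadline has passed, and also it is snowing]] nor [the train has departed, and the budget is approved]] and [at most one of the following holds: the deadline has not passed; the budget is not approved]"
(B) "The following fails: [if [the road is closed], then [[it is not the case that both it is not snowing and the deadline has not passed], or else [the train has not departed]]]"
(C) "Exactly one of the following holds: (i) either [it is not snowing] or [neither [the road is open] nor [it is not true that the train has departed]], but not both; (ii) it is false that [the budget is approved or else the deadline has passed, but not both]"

0

(A): Formalization: ((U ↓ (P ∧ R)) ↓ (Q ∧ S)) ↑ (¬P ↑ ¬S)

P ∧ R = T ∧ T = T
U ↓ (P ∧ R) = F ↓ T = F
Q ∧ S = F ∧ F = F
(U ↓ (P ∧ R)) ↓ (Q ∧ S) = F ↓ F = T
¬P = ¬T = F
¬S = ¬F = T
¬P ↑ ¬S = F ↑ T = T
((U ↓ (P ∧ R)) ↓ (Q ∧ S)) ↑ (¬P ↑ ¬S) = T ↑ T = F
So (A) is false.

(B): In symbols: ¬(U → ((¬R ↑ ¬P) ∨ ¬Q))

¬R = ¬T = F
¬P = ¬T = F
¬R ↑ ¬P = F ↑ F = T
¬Q = ¬F = T
(¬R ↑ ¬P) ∨ ¬Q = T ∨ T = T
U → ((¬R ↑ ¬P) ∨ ¬Q) = F → T = T
¬(U → ((¬R ↑ ¬P) ∨ ¬Q)) = ¬T = F
So (B) is false.

(C): In symbols: (¬R ⊕ (¬U ↓ ¬Q)) ⊕ ¬(S ⊕ P)

¬R = ¬T = F
¬U = ¬F = T
¬Q = ¬F = T
¬U ↓ ¬Q = T ↓ T = F
¬R ⊕ (¬U ↓ ¬Q) = F ⊕ F = F
S ⊕ P = F ⊕ T = T
¬(S ⊕ P) = ¬T = F
(¬R ⊕ (¬U ↓ ¬Q)) ⊕ ¬(S ⊕ P) = F ⊕ F = F
So (C) is false.

0 of the 3 statements are true (none).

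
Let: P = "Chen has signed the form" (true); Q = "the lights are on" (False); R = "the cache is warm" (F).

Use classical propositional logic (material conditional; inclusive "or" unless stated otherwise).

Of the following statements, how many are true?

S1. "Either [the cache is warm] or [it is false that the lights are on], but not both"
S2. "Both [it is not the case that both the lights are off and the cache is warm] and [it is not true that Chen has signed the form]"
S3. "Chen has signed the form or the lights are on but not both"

2

S1: Parsed as R xor not Q

not Q = not False = True
R xor not Q = False xor True = True
So S1 is true.

S2: Parsed as (not Q nand R) and not P

not Q = not False = True
not Q nand R = True nand False = True
not P = not True = False
(not Q nand R) and not P = True and False = False
So S2 is false.

S3: Formalization: P xor Q

P xor Q = True xor False = True
Thus S3 is true.

True statements: 2 (S1, S3).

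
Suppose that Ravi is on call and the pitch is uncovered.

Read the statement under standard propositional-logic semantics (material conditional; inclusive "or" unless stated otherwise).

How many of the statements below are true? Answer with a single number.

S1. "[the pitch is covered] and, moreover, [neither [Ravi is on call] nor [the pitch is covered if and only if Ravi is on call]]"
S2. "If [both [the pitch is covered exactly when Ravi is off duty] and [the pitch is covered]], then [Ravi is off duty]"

1

Let G = "the pitch is covered" (False), V = "Ravi is on call" (True).

S1: Formalization: G and (V nor (G iff V))

G iff V = False iff True = False
V nor (G iff V) = True nor False = False
G and (V nor (G iff V)) = False and False = False
So S1 is false.

S2: Formalization: ((G iff not V) and G) -> not V

not V = not True = False
G iff not V = False iff False = True
(G iff not V) and G = True and False = False
not V = not True = False
((G iff not V) and G) -> not V = False -> False = True
So S2 is true.

1 of the 2 statements is true.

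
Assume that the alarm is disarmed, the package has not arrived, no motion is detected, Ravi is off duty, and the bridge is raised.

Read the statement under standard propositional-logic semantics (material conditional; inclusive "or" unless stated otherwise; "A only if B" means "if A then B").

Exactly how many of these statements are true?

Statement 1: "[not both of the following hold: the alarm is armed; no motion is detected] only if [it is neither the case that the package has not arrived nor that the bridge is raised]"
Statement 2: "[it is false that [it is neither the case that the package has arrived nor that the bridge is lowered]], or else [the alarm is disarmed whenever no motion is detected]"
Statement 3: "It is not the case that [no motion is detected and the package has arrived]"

2

Let P = "the alarm is armed" (False), R = "motion is detected" (False), Q = "the package has arrived" (False), U = "the bridge is raised" (True).

Statement 1: In symbols: (P nand not R) -> (not Q nor U)

not R = not False = True
P nand not R = False nand True = True
not Q = not False = True
not Q nor U = True nor True = False
(P nand not R) -> (not Q nor U) = True -> False = False
Hence Statement 1 is false.

Statement 2: In symbols: not (Q nor not U) or (not R -> not P)

not U = not True = False
Q nor not U = False nor False = True
not (Q nor not U) = not True = False
not R = not False = True
not P = not False = True
not R -> not P = True -> True = True
not (Q nor not U) or (not R -> not P) = False or True = True
So Statement 2 is true.

Statement 3: This is not (not R and Q).

not R = not False = True
not R and Q = True and False = False
not (not R and Q) = not False = True
Thus Statement 3 is true.

True statements: 2 (Statement 2, Statement 3).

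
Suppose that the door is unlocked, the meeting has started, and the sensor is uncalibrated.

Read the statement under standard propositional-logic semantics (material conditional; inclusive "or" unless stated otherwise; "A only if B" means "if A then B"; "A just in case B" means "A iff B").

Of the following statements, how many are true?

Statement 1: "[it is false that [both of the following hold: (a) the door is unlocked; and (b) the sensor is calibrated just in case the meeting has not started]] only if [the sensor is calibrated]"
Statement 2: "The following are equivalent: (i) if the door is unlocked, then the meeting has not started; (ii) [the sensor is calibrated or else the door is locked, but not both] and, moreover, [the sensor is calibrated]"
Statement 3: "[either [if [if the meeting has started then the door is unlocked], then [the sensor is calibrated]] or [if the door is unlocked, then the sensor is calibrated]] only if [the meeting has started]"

3

Let D = "the door is locked" (F), V = "the sensor is calibrated" (F), M = "the meeting has started" (T).

Statement 1: This is ¬(¬D ∧ (V ↔ ¬M)) → V.

¬D = ¬F = T
¬M = ¬T = F
V ↔ ¬M = F ↔ F = T
¬D ∧ (V ↔ ¬M) = T ∧ T = T
¬(¬D ∧ (V ↔ ¬M)) = ¬T = F
¬(¬D ∧ (V ↔ ¬M)) → V = F → F = T
Hence Statement 1 is true.

Statement 2: Formalization: (¬D → ¬M) ↔ ((V ⊕ D) ∧ V)

¬D = ¬F = T
¬M = ¬T = F
¬D → ¬M = T → F = F
V ⊕ D = F ⊕ F = F
(V ⊕ D) ∧ V = F ∧ F = F
(¬D → ¬M) ↔ ((V ⊕ D) ∧ V) = F ↔ F = T
So Statement 2 is true.

Statement 3: In symbols: (((M → ¬D) → V) ∨ (¬D → V)) → M

¬D = ¬F = T
M → ¬D = T → T = T
(M → ¬D) → V = T → F = F
¬D = ¬F = T
¬D → V = T → F = F
((M → ¬D) → V) ∨ (¬D → V) = F ∨ F = F
(((M → ¬D) → V) ∨ (¬D → V)) → M = F → T = T
So Statement 3 is true.

Count: 3.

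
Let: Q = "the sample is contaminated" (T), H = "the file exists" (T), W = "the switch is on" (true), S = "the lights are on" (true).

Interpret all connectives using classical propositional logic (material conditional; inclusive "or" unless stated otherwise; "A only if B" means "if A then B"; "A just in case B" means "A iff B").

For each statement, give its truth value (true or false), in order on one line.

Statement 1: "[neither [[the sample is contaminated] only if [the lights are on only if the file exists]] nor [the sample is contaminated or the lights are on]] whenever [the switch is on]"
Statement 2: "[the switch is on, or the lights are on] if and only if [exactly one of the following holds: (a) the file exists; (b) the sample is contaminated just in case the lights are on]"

Statement 1: This is W → ((Q → (S → H)) ↓ (Q ∨ S)).

S → H = T → T = T
Q → (S → H) = T → T = T
Q ∨ S = T ∨ T = T
(Q → (S → H)) ↓ (Q ∨ S) = T ↓ T = F
W → ((Q → (S → H)) ↓ (Q ∨ S)) = T → F = F
Hence Statement 1 is false.

Statement 2: In symbols: (W ∨ S) ↔ (H ⊕ (Q ↔ S))

W ∨ S = T ∨ T = T
Q ↔ S = T ↔ T = T
H ⊕ (Q ↔ S) = T ⊕ T = F
(W ∨ S) ↔ (H ⊕ (Q ↔ S)) = T ↔ F = F
Hence Statement 2 is false.

Statement 1 False; Statement 2 False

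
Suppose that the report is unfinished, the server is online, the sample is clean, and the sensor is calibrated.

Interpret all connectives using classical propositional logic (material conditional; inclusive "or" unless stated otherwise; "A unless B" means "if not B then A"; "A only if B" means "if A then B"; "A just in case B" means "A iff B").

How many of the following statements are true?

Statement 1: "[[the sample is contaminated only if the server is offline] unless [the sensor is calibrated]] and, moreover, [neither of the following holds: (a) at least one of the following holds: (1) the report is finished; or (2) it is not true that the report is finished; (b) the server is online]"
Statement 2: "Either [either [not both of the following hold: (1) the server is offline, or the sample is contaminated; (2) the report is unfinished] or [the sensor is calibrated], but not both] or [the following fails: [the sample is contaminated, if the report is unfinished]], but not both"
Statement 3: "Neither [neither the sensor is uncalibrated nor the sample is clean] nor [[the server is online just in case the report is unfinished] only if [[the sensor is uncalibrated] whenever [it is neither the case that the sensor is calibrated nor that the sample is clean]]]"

1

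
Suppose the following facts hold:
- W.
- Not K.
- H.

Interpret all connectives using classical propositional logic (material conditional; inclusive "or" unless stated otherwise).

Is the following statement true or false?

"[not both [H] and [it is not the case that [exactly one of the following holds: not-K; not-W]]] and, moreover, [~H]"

Parsed as (H nand ~(~K xor ~W)) & ~H

~K = ~F = T
~W = ~T = F
~K xor ~W = T xor F = T
~(~K xor ~W) = ~T = F
H nand ~(~K xor ~W) = T nand F = T
~H = ~T = F
(H nand ~(~K xor ~W)) & ~H = T & F = F

False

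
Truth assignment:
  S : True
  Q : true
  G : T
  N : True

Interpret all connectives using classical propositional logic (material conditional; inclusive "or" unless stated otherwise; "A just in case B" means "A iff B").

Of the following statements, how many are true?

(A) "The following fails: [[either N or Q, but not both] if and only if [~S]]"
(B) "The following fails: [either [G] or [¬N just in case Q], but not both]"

0

(A): Formalization: ~((N xor Q) <-> ~S)

N xor Q = T xor T = F
~S = ~T = F
(N xor Q) <-> ~S = F <-> F = T
~((N xor Q) <-> ~S) = ~T = F
So (A) is false.

(B): In symbols: ~(G xor (~N <-> Q))

~N = ~T = F
~N <-> Q = F <-> T = F
G xor (~N <-> Q) = T xor F = T
~(G xor (~N <-> Q)) = ~T = F
Hence (B) is false.

Count: 0.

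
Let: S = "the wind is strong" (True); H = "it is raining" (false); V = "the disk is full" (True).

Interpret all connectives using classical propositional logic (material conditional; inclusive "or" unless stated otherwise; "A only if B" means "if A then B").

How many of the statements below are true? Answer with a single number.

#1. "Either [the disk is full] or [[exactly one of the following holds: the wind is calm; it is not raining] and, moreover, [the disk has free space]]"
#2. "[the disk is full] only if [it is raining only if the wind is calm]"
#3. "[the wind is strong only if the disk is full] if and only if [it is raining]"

2

#1: In symbols: V or ((not S xor not H) and not V)

not S = not True = False
not H = not False = True
not S xor not H = False xor True = True
not V = not True = False
(not S xor not H) and not V = True and False = False
V or ((not S xor not H) and not V) = True or False = True
Thus #1 is true.

#2: In symbols: V -> (H -> not S)

not S = not True = False
H -> not S = False -> False = True
V -> (H -> not S) = True -> True = True
Hence #2 is true.

#3: This is (S -> V) iff H.

S -> V = True -> True = True
(S -> V) iff H = True iff False = False
So #3 is false.

True statements: 2 (#1, #2).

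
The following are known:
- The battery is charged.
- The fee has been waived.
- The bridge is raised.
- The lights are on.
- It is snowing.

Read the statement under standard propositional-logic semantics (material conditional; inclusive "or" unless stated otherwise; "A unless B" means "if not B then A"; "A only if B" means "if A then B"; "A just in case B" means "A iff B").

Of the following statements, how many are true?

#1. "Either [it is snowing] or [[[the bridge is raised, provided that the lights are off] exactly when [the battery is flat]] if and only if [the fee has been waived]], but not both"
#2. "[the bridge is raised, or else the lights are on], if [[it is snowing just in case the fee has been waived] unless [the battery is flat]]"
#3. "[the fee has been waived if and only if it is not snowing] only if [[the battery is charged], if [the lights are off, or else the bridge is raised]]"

Let U = "it is snowing" (T), S = "the lights are on" (T), R = "the bridge is raised" (T), P = "the battery is charged" (T), Q = "the fee has been waived" (T).

#1: Formalization: U ⊕ (((¬S → R) ↔ ¬P) ↔ Q)

¬S = ¬T = F
¬S → R = F → T = T
¬P = ¬T = F
(¬S → R) ↔ ¬P = T ↔ F = F
((¬S → R) ↔ ¬P) ↔ Q = F ↔ T = F
U ⊕ (((¬S → R) ↔ ¬P) ↔ Q) = T ⊕ F = T
So #1 is true.

#2: Formalization: ((U ↔ Q) ∨ ¬P) → (R ∨ S)

U ↔ Q = T ↔ T = T
¬P = ¬T = F
(U ↔ Q) ∨ ¬P = T ∨ F = T
R ∨ S = T ∨ T = T
((U ↔ Q) ∨ ¬P) → (R ∨ S) = T → T = T
Hence #2 is true.

#3: Formalization: (Q ↔ ¬U) → ((¬S ∨ R) → P)

¬U = ¬T = F
Q ↔ ¬U = T ↔ F = F
¬S = ¬T = F
¬S ∨ R = F ∨ T = T
(¬S ∨ R) → P = T → T = T
(Q ↔ ¬U) → ((¬S ∨ R) → P) = F → T = T
Thus #3 is true.

True statements: 3 (#1, #2, #3).

3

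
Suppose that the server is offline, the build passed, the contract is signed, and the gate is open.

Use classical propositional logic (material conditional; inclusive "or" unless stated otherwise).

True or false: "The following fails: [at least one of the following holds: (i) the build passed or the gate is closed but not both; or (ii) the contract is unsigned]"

The statement is false.

Let G = "the build passed" (T), L = "the gate is open" (T), K = "the contract is signed" (T).
This is ~((G xor ~L) | ~K).

~L = ~T = F
G xor ~L = T xor F = T
~K = ~T = F
(G xor ~L) | ~K = T | F = T
~((G xor ~L) | ~K) = ~T = F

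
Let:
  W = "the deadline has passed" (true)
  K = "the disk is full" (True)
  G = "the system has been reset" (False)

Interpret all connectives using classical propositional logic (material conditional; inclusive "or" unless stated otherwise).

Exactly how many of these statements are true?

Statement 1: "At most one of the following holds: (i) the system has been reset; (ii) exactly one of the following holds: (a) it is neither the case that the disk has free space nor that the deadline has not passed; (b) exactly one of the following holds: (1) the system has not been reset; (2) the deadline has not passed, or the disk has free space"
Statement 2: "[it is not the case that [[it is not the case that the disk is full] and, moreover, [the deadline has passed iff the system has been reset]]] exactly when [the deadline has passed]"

2

Statement 1: In symbols: G ↑ ((¬K ↓ ¬W) ⊕ (¬G ⊕ (¬W ∨ ¬K)))

¬K = ¬T = F
¬W = ¬T = F
¬K ↓ ¬W = F ↓ F = T
¬G = ¬F = T
¬W = ¬T = F
¬K = ¬T = F
¬W ∨ ¬K = F ∨ F = F
¬G ⊕ (¬W ∨ ¬K) = T ⊕ F = T
(¬K ↓ ¬W) ⊕ (¬G ⊕ (¬W ∨ ¬K)) = T ⊕ T = F
G ↑ ((¬K ↓ ¬W) ⊕ (¬G ⊕ (¬W ∨ ¬K))) = F ↑ F = T
Thus Statement 1 is true.

Statement 2: In symbols: ¬(¬K ∧ (W ↔ G)) ↔ W

¬K = ¬T = F
W ↔ G = T ↔ F = F
¬K ∧ (W ↔ G) = F ∧ F = F
¬(¬K ∧ (W ↔ G)) = ¬F = T
¬(¬K ∧ (W ↔ G)) ↔ W = T ↔ T = T
So Statement 2 is true.

2 of the 2 statements are true.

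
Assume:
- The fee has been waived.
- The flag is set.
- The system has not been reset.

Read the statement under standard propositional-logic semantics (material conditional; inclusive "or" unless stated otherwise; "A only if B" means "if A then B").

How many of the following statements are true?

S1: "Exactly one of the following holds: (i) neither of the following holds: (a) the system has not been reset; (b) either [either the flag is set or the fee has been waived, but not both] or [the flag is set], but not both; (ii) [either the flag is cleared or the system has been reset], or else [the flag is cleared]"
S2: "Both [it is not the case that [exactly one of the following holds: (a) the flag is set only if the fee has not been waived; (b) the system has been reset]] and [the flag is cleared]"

0

Let Q = "the system has been reset" (F), D = "the flag is set" (T), H = "the fee has been waived" (T).

S1: This is (¬Q ↓ ((D ⊕ H) ⊕ D)) ⊕ ((¬D ∨ Q) ∨ ¬D).

¬Q = ¬F = T
D ⊕ H = T ⊕ T = F
(D ⊕ H) ⊕ D = F ⊕ T = T
¬Q ↓ ((D ⊕ H) ⊕ D) = T ↓ T = F
¬D = ¬T = F
¬D ∨ Q = F ∨ F = F
¬D = ¬T = F
(¬D ∨ Q) ∨ ¬D = F ∨ F = F
(¬Q ↓ ((D ⊕ H) ⊕ D)) ⊕ ((¬D ∨ Q) ∨ ¬D) = F ⊕ F = F
So S1 is false.

S2: Formalization: ¬((D → ¬H) ⊕ Q) ∧ ¬D

¬H = ¬T = F
D → ¬H = T → F = F
(D → ¬H) ⊕ Q = F ⊕ F = F
¬((D → ¬H) ⊕ Q) = ¬F = T
¬D = ¬T = F
¬((D → ¬H) ⊕ Q) ∧ ¬D = T ∧ F = F
Thus S2 is false.

Count: 0.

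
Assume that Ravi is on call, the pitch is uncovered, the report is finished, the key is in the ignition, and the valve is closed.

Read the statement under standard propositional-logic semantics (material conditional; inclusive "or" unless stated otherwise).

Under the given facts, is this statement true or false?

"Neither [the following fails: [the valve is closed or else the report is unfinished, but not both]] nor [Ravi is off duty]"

true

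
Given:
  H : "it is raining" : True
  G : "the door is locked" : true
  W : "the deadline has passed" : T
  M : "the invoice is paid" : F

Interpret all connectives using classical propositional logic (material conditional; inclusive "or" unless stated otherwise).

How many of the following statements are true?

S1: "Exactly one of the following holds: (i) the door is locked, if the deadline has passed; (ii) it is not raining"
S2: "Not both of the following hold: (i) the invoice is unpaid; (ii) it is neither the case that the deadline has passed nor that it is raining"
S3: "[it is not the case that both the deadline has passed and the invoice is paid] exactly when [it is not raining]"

S1: Formalization: (W → G) ⊕ ¬H

W → G = T → T = T
¬H = ¬T = F
(W → G) ⊕ ¬H = T ⊕ F = T
Thus S1 is true.

S2: This is ¬M ↑ (W ↓ H).

¬M = ¬F = T
W ↓ H = T ↓ T = F
¬M ↑ (W ↓ H) = T ↑ F = T
Hence S2 is true.

S3: In symbols: (W ↑ M) ↔ ¬H

W ↑ M = T ↑ F = T
¬H = ¬T = F
(W ↑ M) ↔ ¬H = T ↔ F = F
So S3 is false.

Count: 2.

2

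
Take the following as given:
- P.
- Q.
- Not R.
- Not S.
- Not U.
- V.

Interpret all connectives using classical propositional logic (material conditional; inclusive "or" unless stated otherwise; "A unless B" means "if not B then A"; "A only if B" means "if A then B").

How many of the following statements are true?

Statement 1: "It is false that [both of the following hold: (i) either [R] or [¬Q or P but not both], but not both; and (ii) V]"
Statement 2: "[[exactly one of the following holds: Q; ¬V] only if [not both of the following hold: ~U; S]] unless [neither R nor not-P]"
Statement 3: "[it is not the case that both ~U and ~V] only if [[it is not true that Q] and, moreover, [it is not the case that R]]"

Statement 1: This is not ((R xor (not Q xor P)) and V).

not Q = not True = False
not Q xor P = False xor True = True
R xor (not Q xor P) = False xor True = True
(R xor (not Q xor P)) and V = True and True = True
not ((R xor (not Q xor P)) and V) = not True = False
So Statement 1 is false.

Statement 2: Parsed as ((Q xor not V) -> (not U nand S)) or (R nor not P)

not V = not True = False
Q xor not V = True xor False = True
not U = not False = True
not U nand S = True nand False = True
(Q xor not V) -> (not U nand S) = True -> True = True
not P = not True = False
R nor not P = False nor False = True
((Q xor not V) -> (not U nand S)) or (R nor not P) = True or True = True
So Statement 2 is true.

Statement 3: This is (not U nand not V) -> (not Q and not R).

not U = not False = True
not V = not True = False
not U nand not V = True nand False = True
not Q = not True = False
not R = not False = True
not Q and not R = False and True = False
(not U nand not V) -> (not Q and not R) = True -> False = False
Hence Statement 3 is false.

Count: 1.

1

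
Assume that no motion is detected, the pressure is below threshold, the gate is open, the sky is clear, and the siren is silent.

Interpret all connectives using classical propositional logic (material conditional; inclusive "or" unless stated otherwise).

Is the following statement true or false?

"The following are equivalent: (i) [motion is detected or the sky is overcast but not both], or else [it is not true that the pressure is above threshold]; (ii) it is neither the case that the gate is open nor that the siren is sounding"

Let P = "motion is detected" (F), S = "the sky is overcast" (F), Q = "the pressure is above threshold" (F), R = "the gate is open" (T), U = "the siren is sounding" (F).
Parsed as ((P ⊕ S) ∨ ¬Q) ↔ (R ↓ U)

P ⊕ S = F ⊕ F = F
¬Q = ¬F = T
(P ⊕ S) ∨ ¬Q = F ∨ T = T
R ↓ U = T ↓ F = F
((P ⊕ S) ∨ ¬Q) ↔ (R ↓ U) = T ↔ F = F

The statement is false.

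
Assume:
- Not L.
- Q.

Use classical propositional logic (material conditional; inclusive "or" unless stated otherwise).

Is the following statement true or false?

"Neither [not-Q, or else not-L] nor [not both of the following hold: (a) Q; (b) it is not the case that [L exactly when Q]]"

false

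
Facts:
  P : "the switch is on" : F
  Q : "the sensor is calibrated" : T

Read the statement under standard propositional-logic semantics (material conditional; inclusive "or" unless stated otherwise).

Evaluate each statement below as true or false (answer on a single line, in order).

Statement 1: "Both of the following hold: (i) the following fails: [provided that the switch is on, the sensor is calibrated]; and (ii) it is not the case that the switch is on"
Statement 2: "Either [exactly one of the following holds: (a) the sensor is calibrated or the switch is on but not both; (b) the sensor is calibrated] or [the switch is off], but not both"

Statement 1 False / Statement 2 True

Statement 1: This is not (P -> Q) and not P.

P -> Q = False -> True = True
not (P -> Q) = not True = False
not P = not False = True
not (P -> Q) and not P = False and True = False
So Statement 1 is false.

Statement 2: Formalization: ((Q xor P) xor Q) xor not P

Q xor P = True xor False = True
(Q xor P) xor Q = True xor True = False
not P = not False = True
((Q xor P) xor Q) xor not P = False xor True = True
Thus Statement 2 is true.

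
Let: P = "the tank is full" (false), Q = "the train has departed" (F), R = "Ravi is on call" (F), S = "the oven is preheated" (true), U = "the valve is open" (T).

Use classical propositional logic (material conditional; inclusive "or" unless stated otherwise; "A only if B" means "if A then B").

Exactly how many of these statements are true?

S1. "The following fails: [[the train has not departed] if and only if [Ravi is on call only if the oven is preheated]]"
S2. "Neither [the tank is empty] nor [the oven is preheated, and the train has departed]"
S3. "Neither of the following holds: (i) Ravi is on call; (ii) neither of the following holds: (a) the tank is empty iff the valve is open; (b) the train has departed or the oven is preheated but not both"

S1: This is ~(~Q <-> (R -> S)).

~Q = ~F = T
R -> S = F -> T = T
~Q <-> (R -> S) = T <-> T = T
~(~Q <-> (R -> S)) = ~T = F
Hence S1 is false.

S2: Formalization: ~P nor (S & Q)

~P = ~F = T
S & Q = T & F = F
~P nor (S & Q) = T nor F = F
So S2 is false.

S3: In symbols: R nor ((~P <-> U) nor (Q xor S))

~P = ~F = T
~P <-> U = T <-> T = T
Q xor S = F xor T = T
(~P <-> U) nor (Q xor S) = T nor T = F
R nor ((~P <-> U) nor (Q xor S)) = F nor F = T
Thus S3 is true.

Count: 1.

1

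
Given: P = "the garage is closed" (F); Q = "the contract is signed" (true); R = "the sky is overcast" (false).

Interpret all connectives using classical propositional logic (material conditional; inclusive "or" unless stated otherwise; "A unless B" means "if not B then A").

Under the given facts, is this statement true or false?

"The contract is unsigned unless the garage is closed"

Parsed as not Q or P

not Q = not True = False
not Q or P = False or False = False

false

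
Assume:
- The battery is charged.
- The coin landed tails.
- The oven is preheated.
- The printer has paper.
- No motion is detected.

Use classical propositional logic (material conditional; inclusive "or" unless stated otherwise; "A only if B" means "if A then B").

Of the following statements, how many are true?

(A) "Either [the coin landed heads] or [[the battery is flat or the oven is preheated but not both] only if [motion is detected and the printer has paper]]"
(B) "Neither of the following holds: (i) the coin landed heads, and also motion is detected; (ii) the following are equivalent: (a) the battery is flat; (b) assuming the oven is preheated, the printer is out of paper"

0

Let W = "the coin landed heads" (F), L = "the battery is charged" (T), Q = "the oven is preheated" (T), D = "motion is detected" (F), K = "the printer has paper" (T).

(A): Parsed as W ∨ ((¬L ⊕ Q) → (D ∧ K))

¬L = ¬T = F
¬L ⊕ Q = F ⊕ T = T
D ∧ K = F ∧ T = F
(¬L ⊕ Q) → (D ∧ K) = T → F = F
W ∨ ((¬L ⊕ Q) → (D ∧ K)) = F ∨ F = F
So (A) is false.

(B): In symbols: (W ∧ D) ↓ (¬L ↔ (Q → ¬K))

W ∧ D = F ∧ F = F
¬L = ¬T = F
¬K = ¬T = F
Q → ¬K = T → F = F
¬L ↔ (Q → ¬K) = F ↔ F = T
(W ∧ D) ↓ (¬L ↔ (Q → ¬K)) = F ↓ T = F
Hence (B) is false.

Count: 0.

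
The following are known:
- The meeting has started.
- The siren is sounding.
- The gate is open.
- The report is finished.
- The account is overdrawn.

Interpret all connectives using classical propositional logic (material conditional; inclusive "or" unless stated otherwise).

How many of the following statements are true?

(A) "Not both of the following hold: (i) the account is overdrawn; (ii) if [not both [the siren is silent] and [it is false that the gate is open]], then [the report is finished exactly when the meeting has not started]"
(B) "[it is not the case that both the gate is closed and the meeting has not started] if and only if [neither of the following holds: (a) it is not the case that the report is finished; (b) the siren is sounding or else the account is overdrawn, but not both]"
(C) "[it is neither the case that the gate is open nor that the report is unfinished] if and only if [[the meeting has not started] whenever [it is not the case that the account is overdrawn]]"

Let U = "the account is overdrawn" (T), Q = "the siren is sounding" (T), R = "the gate is open" (T), S = "the report is finished" (T), P = "the meeting has started" (T).

(A): Parsed as U ↑ ((¬Q ↑ ¬R) → (S ↔ ¬P))

¬Q = ¬T = F
¬R = ¬T = F
¬Q ↑ ¬R = F ↑ F = T
¬P = ¬T = F
S ↔ ¬P = T ↔ F = F
(¬Q ↑ ¬R) → (S ↔ ¬P) = T → F = F
U ↑ ((¬Q ↑ ¬R) → (S ↔ ¬P)) = T ↑ F = T
So (A) is true.

(B): This is (¬R ↑ ¬P) ↔ (¬S ↓ (Q ⊕ U)).

¬R = ¬T = F
¬P = ¬T = F
¬R ↑ ¬P = F ↑ F = T
¬S = ¬T = F
Q ⊕ U = T ⊕ T = F
¬S ↓ (Q ⊕ U) = F ↓ F = T
(¬R ↑ ¬P) ↔ (¬S ↓ (Q ⊕ U)) = T ↔ T = T
Thus (B) is true.

(C): This is (R ↓ ¬S) ↔ (¬U → ¬P).

¬S = ¬T = F
R ↓ ¬S = T ↓ F = F
¬U = ¬T = F
¬P = ¬T = F
¬U → ¬P = F → F = T
(R ↓ ¬S) ↔ (¬U → ¬P) = F ↔ T = F
So (C) is false.

2 of the 3 statements are true.

2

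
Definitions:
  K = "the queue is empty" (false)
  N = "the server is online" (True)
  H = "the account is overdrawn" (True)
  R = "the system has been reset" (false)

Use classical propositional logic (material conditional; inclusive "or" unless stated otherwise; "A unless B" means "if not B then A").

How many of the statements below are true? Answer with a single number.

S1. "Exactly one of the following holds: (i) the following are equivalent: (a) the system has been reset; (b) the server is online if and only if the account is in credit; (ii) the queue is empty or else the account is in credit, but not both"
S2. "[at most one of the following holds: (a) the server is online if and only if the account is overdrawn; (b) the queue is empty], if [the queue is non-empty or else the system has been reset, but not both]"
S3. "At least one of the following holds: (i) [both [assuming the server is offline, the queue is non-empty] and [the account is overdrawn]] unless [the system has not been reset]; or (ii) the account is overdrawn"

3

S1: This is (R <-> (N <-> ~H)) xor (K xor ~H).

~H = ~T = F
N <-> ~H = T <-> F = F
R <-> (N <-> ~H) = F <-> F = T
~H = ~T = F
K xor ~H = F xor F = F
(R <-> (N <-> ~H)) xor (K xor ~H) = T xor F = T
So S1 is true.

S2: In symbols: (~K xor R) -> ((N <-> H) nand K)

~K = ~F = T
~K xor R = T xor F = T
N <-> H = T <-> T = T
(N <-> H) nand K = T nand F = T
(~K xor R) -> ((N <-> H) nand K) = T -> T = T
Thus S2 is true.

S3: In symbols: (((~N -> ~K) & H) | ~R) | H

~N = ~T = F
~K = ~F = T
~N -> ~K = F -> T = T
(~N -> ~K) & H = T & T = T
~R = ~F = T
((~N -> ~K) & H) | ~R = T | T = T
(((~N -> ~K) & H) | ~R) | H = T | T = T
Thus S3 is true.

3 of the 3 statements are true (S1, S2, S3).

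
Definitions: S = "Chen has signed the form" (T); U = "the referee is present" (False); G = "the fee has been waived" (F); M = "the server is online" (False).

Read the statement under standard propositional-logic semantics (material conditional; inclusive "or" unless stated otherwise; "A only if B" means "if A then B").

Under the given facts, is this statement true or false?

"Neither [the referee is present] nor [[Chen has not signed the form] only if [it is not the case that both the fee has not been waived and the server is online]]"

The statement is false.

Parsed as U nor (not S -> (not G nand M))

not S = not True = False
not G = not False = True
not G nand M = True nand False = True
not S -> (not G nand M) = False -> True = True
U nor (not S -> (not G nand M)) = False nor True = False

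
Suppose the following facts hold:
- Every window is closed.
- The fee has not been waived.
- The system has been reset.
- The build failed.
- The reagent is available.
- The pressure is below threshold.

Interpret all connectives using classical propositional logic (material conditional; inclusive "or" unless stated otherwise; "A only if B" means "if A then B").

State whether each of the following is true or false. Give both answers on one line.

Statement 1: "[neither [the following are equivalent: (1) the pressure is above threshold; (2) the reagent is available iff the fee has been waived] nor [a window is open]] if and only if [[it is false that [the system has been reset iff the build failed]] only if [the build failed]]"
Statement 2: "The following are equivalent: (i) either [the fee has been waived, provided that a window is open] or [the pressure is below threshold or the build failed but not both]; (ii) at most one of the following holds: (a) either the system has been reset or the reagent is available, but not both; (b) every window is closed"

Statement 1 False; Statement 2 True

Let L = "the pressure is above threshold" (F), S = "the reagent is available" (T), V = "the fee has been waived" (F), D = "a window is open" (F), G = "the system has been reset" (T), P = "the build passed" (F).

Statement 1: In symbols: ((L <-> (S <-> V)) nor D) <-> (~(G <-> ~P) -> ~P)

S <-> V = T <-> F = F
L <-> (S <-> V) = F <-> F = T
(L <-> (S <-> V)) nor D = T nor F = F
~P = ~F = T
G <-> ~P = T <-> T = T
~(G <-> ~P) = ~T = F
~P = ~F = T
~(G <-> ~P) -> ~P = F -> T = T
((L <-> (S <-> V)) nor D) <-> (~(G <-> ~P) -> ~P) = F <-> T = F
Hence Statement 1 is false.

Statement 2: Formalization: ((D -> V) | (~L xor ~P)) <-> ((G xor S) nand ~D)

D -> V = F -> F = T
~L = ~F = T
~P = ~F = T
~L xor ~P = T xor T = F
(D -> V) | (~L xor ~P) = T | F = T
G xor S = T xor T = F
~D = ~F = T
(G xor S) nand ~D = F nand T = T
((D -> V) | (~L xor ~P)) <-> ((G xor S) nand ~D) = T <-> T = T
So Statement 2 is true.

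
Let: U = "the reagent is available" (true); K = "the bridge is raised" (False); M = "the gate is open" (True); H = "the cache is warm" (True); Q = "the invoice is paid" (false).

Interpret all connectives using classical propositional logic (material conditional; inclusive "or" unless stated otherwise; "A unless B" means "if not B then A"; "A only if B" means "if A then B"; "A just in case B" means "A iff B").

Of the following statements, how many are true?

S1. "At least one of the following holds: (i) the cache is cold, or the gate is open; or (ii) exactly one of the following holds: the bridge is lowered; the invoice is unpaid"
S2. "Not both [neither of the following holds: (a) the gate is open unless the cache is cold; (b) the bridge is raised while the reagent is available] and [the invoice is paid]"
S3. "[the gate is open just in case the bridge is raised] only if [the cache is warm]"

S1: This is (¬H ∨ M) ∨ (¬K ⊕ ¬Q).

¬H = ¬T = F
¬H ∨ M = F ∨ T = T
¬K = ¬F = T
¬Q = ¬F = T
¬K ⊕ ¬Q = T ⊕ T = F
(¬H ∨ M) ∨ (¬K ⊕ ¬Q) = T ∨ F = T
So S1 is true.

S2: In symbols: ((M ∨ ¬H) ↓ (K ∧ U)) ↑ Q

¬H = ¬T = F
M ∨ ¬H = T ∨ F = T
K ∧ U = F ∧ T = F
(M ∨ ¬H) ↓ (K ∧ U) = T ↓ F = F
((M ∨ ¬H) ↓ (K ∧ U)) ↑ Q = F ↑ F = T
Thus S2 is true.

S3: Formalization: (M ↔ K) → H

M ↔ K = T ↔ F = F
(M ↔ K) → H = F → T = T
Thus S3 is true.

True statements: 3 (S1, S2, S3).

3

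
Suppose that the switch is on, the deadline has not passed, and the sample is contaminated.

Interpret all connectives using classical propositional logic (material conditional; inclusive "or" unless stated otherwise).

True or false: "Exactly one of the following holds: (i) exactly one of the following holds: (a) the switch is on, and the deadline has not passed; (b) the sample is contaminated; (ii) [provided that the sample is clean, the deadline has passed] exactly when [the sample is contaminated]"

True.

Let N = "the switch is on" (T), S = "the deadline has passed" (F), V = "the sample is contaminated" (T).
In symbols: ((N & ~S) xor V) xor ((~V -> S) <-> V)

~S = ~F = T
N & ~S = T & T = T
(N & ~S) xor V = T xor T = F
~V = ~T = F
~V -> S = F -> F = T
(~V -> S) <-> V = T <-> T = T
((N & ~S) xor V) xor ((~V -> S) <-> V) = F xor T = T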